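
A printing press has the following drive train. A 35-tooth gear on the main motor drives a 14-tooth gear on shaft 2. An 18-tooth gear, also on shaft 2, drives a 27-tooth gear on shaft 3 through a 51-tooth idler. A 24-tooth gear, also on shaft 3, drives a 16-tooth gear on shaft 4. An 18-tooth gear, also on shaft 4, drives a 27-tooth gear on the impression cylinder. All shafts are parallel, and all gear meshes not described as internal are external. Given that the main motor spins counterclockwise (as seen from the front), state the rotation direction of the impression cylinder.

the main motor → shaft 2: external mesh, 1 reversal → CW.
shaft 2 → shaft 3: driver → idler → driven is 2 external meshes, 2 reversals → CW.
shaft 3 → shaft 4: external mesh, 1 reversal → CCW.
shaft 4 → the impression cylinder: external mesh, 1 reversal → CW.
5 reversals in total — an odd number — so the impression cylinder turns opposite to the main motor.

clockwise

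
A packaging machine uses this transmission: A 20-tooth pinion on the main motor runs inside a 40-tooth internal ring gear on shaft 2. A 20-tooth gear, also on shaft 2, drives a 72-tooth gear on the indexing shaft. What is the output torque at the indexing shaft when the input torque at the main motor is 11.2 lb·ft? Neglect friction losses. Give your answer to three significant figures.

After the internal gear (40/20): 11.2 × 2 = 22.4 lb·ft
After the gear mesh (72/20): 22.4 × 3.6 = 80.64 lb·ft

80.6 lb·ft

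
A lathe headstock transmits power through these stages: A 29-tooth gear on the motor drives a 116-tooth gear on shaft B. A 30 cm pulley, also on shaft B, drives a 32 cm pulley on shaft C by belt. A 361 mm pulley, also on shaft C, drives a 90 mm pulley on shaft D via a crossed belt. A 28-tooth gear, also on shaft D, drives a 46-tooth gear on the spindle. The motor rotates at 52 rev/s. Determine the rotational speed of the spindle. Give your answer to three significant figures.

29.8 rev/s

gear mesh 116/29 = 4 → 52/4 = 13 rev/s
belt 32/30 = 1.0667 → 13/1.0667 = 12.188 rev/s
belt 90/361 = 0.24931 → 12.188/0.24931 = 48.885 rev/s
gear mesh 46/28 = 1.6429 → 48.885/1.6429 = 29.756 rev/s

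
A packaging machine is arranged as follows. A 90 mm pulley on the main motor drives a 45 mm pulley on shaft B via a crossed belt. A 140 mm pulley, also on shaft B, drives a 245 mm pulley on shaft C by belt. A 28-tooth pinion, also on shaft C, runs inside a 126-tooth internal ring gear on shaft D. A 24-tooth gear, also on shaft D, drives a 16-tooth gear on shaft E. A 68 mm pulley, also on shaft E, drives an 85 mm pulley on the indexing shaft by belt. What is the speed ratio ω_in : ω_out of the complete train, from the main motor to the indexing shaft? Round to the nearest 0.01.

Each stage contributes driven/driver: belt 45/90 = 0.5, belt 245/140 = 1.75, internal gear 126/28 = 4.5, gear mesh 16/24 = 0.66667, belt 85/68 = 1.25.
Overall: 0.5 × 1.75 × 4.5 × 0.66667 × 1.25 = 3.2812.

3.28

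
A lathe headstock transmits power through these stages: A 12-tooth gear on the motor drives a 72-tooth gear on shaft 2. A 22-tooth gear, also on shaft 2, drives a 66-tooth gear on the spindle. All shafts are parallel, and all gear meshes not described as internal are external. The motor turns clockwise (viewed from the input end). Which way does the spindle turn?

the motor → shaft 2: external mesh, 1 reversal → CCW.
shaft 2 → the spindle: external mesh, 1 reversal → CW.
2 reversals in total — an even number — so the spindle turns the same way as the motor.

clockwise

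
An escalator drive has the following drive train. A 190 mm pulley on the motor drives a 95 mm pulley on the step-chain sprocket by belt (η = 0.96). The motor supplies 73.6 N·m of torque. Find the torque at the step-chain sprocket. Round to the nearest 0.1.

35.3 N·m

Belt: ratio = 95/190 = 0.5; torque at the step-chain sprocket = 73.6 × 0.5 × 0.96 = 35.328 N·m.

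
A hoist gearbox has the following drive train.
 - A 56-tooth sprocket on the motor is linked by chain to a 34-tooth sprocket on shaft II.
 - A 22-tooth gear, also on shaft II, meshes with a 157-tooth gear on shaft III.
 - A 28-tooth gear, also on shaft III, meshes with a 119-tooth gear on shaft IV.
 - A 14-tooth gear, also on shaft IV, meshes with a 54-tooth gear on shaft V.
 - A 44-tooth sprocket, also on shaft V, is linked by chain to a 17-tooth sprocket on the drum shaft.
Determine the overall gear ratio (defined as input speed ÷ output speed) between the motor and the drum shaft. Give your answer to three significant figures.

Each stage contributes driven/driver: chain 34/56 = 0.60714, gear mesh 157/22 = 7.1364, gear mesh 119/28 = 4.25, gear mesh 54/14 = 3.8571, chain 17/44 = 0.38636.
Overall: 0.60714 × 7.1364 × 4.25 × 3.8571 × 0.38636 = 27.442.

27.4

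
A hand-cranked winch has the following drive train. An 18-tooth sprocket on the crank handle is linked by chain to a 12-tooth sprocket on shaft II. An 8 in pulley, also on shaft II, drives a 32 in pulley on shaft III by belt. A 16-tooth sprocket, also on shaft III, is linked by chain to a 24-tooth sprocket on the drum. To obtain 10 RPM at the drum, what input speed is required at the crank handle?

40 RPM

Overall ratio R = 0.66667 × 4 × 1.5 = 4.
Required input speed = output speed × R = 10 × 4 = 40 RPM.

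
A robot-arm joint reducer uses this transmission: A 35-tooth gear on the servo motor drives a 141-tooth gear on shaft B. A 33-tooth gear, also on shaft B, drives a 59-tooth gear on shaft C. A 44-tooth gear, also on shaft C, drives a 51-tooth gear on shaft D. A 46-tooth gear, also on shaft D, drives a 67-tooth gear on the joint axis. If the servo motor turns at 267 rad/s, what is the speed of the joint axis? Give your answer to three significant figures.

22.0 rad/s

the servo motor → shaft B (gear mesh, 141/35): 267 ÷ 4.0286 = 66.277 rad/s
shaft B → shaft C (gear mesh, 59/33): 66.277 ÷ 1.7879 = 37.07 rad/s
shaft C → shaft D (gear mesh, 51/44): 37.07 ÷ 1.1591 = 31.982 rad/s
shaft D → the joint axis (gear mesh, 67/46): 31.982 ÷ 1.4565 = 21.958 rad/s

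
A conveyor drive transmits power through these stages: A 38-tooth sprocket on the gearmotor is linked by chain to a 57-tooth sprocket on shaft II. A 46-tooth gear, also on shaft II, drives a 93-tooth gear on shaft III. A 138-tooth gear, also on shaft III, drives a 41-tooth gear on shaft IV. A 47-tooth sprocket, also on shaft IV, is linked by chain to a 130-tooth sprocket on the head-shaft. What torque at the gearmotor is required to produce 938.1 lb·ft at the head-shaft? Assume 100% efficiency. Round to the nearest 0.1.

Overall ratio R = 1.5 × 2.0217 × 0.2971 × 2.766 = 2.4921.
Input torque = output torque / R = 938.1 / 2.4921 = 376.43 lb·ft.

376.4 lb·ft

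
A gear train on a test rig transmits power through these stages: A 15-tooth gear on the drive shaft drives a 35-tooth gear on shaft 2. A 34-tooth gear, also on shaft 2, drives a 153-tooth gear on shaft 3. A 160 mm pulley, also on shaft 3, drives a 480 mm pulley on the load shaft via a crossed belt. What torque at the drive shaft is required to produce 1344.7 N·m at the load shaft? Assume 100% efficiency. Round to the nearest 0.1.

Overall ratio R = 2.3333 × 4.5 × 3 = 31.5.
Input torque = output torque / R = 1344.7 / 31.5 = 42.689 N·m.

42.7 N·m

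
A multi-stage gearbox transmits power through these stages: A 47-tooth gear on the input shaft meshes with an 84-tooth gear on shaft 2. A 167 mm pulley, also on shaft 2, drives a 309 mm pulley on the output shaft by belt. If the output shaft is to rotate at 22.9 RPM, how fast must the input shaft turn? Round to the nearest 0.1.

75.7 RPM

Overall ratio R = 1.7872 × 1.8503 = 3.3069.
Required input speed = output speed × R = 22.9 × 3.3069 = 75.728 RPM.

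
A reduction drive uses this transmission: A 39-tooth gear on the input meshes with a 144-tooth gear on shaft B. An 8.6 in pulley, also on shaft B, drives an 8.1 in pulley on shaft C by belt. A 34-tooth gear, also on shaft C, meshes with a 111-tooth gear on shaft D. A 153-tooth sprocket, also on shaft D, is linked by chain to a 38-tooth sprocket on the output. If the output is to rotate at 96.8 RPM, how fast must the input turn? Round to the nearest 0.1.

Overall ratio R = 3.6923 × 0.94186 × 3.2647 × 0.24837 = 2.8198.
Required input speed = output speed × R = 96.8 × 2.8198 = 272.96 RPM.

273.0 RPM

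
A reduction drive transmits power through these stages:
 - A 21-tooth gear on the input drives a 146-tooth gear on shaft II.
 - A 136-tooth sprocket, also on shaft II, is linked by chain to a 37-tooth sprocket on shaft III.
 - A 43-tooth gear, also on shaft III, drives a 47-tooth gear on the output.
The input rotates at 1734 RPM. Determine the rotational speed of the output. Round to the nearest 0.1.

838.7 RPM

the input → shaft II (gear mesh, 146/21): 1734 ÷ 6.9524 = 249.41 RPM
shaft II → shaft III (chain, 37/136): 249.41 ÷ 0.27206 = 916.75 RPM
shaft III → the output (gear mesh, 47/43): 916.75 ÷ 1.093 = 838.73 RPM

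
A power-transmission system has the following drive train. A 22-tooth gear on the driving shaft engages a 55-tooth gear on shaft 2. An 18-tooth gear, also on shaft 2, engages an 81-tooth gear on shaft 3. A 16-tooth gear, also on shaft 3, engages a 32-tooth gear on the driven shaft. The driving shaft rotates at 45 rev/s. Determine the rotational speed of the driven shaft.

2 rev/s

the driving shaft → shaft 2 (gear mesh, 55/22): 45 ÷ 2.5 = 18 rev/s
shaft 2 → shaft 3 (gear mesh, 81/18): 18 ÷ 4.5 = 4 rev/s
shaft 3 → the driven shaft (gear mesh, 32/16): 4 ÷ 2 = 2 rev/s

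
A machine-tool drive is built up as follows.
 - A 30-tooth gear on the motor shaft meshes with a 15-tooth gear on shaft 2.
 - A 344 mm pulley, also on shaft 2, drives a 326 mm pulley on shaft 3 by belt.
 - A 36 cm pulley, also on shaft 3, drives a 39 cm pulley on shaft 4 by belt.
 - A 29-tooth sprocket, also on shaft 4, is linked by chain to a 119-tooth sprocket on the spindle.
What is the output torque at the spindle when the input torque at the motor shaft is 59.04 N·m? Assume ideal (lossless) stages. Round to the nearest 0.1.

124.4 N·m

Gear mesh: ratio = 15/30 = 0.5; torque at shaft 2 = 59.04 × 0.5 = 29.52 N·m.
Belt: ratio = 326/344 = 0.94767; torque at shaft 3 = 29.52 × 0.94767 = 27.975 N·m.
Belt: ratio = 39/36 = 1.0833; torque at shaft 4 = 27.975 × 1.0833 = 30.307 N·m.
Chain: ratio = 119/29 = 4.1034; torque at the spindle = 30.307 × 4.1034 = 124.36 N·m.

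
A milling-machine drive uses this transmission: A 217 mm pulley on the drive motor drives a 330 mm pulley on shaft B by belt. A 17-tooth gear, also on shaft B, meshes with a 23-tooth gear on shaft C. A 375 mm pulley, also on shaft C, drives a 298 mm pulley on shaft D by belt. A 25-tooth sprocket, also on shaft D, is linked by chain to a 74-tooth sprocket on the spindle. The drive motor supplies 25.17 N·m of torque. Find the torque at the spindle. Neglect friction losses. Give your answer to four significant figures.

121.8 N·m

Belt: ratio = 330/217 = 1.5207; torque at shaft B = 25.17 × 1.5207 = 38.277 N·m.
Gear mesh: ratio = 23/17 = 1.3529; torque at shaft C = 38.277 × 1.3529 = 51.786 N·m.
Belt: ratio = 298/375 = 0.79467; torque at shaft D = 51.786 × 0.79467 = 41.153 N·m.
Chain: ratio = 74/25 = 2.96; torque at the spindle = 41.153 × 2.96 = 121.81 N·m.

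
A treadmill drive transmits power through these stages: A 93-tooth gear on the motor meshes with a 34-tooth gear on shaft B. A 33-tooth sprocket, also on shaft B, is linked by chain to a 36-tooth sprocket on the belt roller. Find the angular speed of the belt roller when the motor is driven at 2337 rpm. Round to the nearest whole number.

5860 rpm

gear mesh 34/93 = 0.36559 → 2337/0.36559 = 6392.4 rpm
chain 36/33 = 1.0909 → 6392.4/1.0909 = 5859.7 rpm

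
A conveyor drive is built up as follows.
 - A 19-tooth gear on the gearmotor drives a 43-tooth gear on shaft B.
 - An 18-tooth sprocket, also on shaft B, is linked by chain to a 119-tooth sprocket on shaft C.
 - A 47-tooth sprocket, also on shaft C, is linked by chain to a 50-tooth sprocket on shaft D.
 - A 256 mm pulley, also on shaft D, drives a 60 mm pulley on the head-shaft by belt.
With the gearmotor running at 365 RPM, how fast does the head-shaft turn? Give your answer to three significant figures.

gear mesh 43/19 = 2.2632 → 365/2.2632 = 161.28 RPM
chain 119/18 = 6.6111 → 161.28/6.6111 = 24.395 RPM
chain 50/47 = 1.0638 → 24.395/1.0638 = 22.931 RPM
belt 60/256 = 0.23438 → 22.931/0.23438 = 97.841 RPM

97.8 RPM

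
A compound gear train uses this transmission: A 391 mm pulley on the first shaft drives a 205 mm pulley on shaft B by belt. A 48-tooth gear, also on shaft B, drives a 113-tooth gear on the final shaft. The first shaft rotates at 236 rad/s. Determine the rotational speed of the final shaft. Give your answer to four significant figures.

191.2 rad/s

belt 205/391 = 0.5243 → 236/0.5243 = 450.13 rad/s
gear mesh 113/48 = 2.3542 → 450.13/2.3542 = 191.2 rad/s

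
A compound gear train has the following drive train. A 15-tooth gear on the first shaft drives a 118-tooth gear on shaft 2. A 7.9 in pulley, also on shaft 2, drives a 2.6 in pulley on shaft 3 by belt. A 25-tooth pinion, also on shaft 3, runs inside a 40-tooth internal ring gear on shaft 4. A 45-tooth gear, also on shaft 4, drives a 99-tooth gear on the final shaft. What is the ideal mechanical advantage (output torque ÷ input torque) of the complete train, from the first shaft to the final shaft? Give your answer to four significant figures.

9.113

Each stage contributes driven/driver: gear mesh 118/15 = 7.8667, belt 2.6/7.9 = 0.32911, internal gear 40/25 = 1.6, gear mesh 99/45 = 2.2.
Overall: 7.8667 × 0.32911 × 1.6 × 2.2 = 9.1134.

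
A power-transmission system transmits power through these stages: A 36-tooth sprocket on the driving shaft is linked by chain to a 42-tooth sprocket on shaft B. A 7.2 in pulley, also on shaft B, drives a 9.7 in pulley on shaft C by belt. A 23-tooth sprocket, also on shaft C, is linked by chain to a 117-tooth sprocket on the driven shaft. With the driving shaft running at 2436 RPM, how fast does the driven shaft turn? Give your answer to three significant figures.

chain 42/36 = 1.1667 → 2436/1.1667 = 2088 RPM
belt 9.7/7.2 = 1.3472 → 2088/1.3472 = 1549.9 RPM
chain 117/23 = 5.087 → 1549.9/5.087 = 304.67 RPM

305 RPM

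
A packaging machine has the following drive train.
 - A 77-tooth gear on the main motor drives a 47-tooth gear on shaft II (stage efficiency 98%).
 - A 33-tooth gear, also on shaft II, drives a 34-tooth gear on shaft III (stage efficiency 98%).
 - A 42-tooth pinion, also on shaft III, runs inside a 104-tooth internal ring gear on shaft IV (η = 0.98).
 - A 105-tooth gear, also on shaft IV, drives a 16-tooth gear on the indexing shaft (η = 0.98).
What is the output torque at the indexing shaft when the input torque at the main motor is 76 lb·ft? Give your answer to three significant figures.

Gear mesh: ratio = 47/77 = 0.61039; torque at shaft II = 76 × 0.61039 × 0.98 = 45.462 lb·ft.
Gear mesh: ratio = 34/33 = 1.0303; torque at shaft III = 45.462 × 1.0303 × 0.98 = 45.903 lb·ft.
Internal gear: ratio = 104/42 = 2.4762; torque at shaft IV = 45.903 × 2.4762 × 0.98 = 111.39 lb·ft.
Gear mesh: ratio = 16/105 = 0.15238; torque at the indexing shaft = 111.39 × 0.15238 × 0.98 = 16.634 lb·ft.

16.6 lb·ft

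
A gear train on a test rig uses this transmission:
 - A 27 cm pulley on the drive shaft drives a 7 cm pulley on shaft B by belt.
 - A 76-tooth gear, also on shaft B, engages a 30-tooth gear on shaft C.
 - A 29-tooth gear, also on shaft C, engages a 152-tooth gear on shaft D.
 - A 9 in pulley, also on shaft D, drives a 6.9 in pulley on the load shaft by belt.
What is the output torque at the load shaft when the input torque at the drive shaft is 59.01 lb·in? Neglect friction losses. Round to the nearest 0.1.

24.3 lb·in

After the belt (7/27): 59.01 × 0.25926 = 15.299 lb·in
After the gear mesh (30/76): 15.299 × 0.39474 = 6.039 lb·in
After the gear mesh (152/29): 6.039 × 5.2414 = 31.653 lb·in
After the belt (6.9/9): 31.653 × 0.76667 = 24.267 lb·in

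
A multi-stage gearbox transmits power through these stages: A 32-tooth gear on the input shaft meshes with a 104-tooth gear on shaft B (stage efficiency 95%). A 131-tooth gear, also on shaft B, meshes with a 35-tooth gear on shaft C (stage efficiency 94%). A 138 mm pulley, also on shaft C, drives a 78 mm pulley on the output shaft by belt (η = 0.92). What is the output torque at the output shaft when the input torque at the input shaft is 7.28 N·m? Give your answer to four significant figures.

gear mesh 104/32 = 3.25 → τ = 7.28·3.25·0.95 = 22.477 N·m
gear mesh 35/131 = 0.26718 → τ = 22.477·0.26718·0.94 = 5.645 N·m
belt 78/138 = 0.56522 → τ = 5.645·0.56522·0.92 = 2.9354 N·m

2.935 N·m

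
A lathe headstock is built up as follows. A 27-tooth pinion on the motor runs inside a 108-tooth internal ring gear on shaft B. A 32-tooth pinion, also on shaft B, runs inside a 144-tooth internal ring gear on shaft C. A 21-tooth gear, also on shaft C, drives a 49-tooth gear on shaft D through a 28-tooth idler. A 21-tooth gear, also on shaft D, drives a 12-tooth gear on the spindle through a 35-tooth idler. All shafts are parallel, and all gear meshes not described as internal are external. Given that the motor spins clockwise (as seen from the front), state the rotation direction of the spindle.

the motor → shaft B: internal mesh, same direction → CW.
shaft B → shaft C: internal mesh, same direction → CW.
shaft C → shaft D: driver → idler → driven is 2 external meshes, 2 reversals → CW.
shaft D → the spindle: driver → idler → driven is 2 external meshes, 2 reversals → CW.
4 reversals in total — an even number — so the spindle turns the same way as the motor.

clockwise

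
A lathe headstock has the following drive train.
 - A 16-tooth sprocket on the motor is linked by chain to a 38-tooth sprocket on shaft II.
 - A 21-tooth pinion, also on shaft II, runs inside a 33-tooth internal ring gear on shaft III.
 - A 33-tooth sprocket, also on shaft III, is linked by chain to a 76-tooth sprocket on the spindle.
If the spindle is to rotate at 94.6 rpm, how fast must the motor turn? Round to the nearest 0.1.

813.1 rpm

Overall ratio R = 2.375 × 1.5714 × 2.303 = 8.5952.
Required input speed = output speed × R = 94.6 × 8.5952 = 813.11 rpm.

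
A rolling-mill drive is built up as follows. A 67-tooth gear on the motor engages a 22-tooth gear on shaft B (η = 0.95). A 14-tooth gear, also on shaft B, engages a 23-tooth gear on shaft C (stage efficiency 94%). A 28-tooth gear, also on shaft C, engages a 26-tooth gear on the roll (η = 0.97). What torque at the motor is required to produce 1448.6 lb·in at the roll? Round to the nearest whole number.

3339 lb·in

Overall ratio R = 0.32836 × 1.6429 × 0.92857 = 0.50091; overall efficiency η = 0.95 × 0.94 × 0.97 = 0.8662.
Input torque = output torque / (R × η) = 1448.6 / (0.50091 × 0.8662) = 3338.6 lb·in.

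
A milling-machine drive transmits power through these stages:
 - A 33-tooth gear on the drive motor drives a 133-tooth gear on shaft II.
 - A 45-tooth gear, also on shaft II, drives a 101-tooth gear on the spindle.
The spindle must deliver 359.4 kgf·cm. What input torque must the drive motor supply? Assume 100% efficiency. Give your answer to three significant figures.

39.7 kgf·cm

Overall ratio R = 4.0303 × 2.2444 = 9.0458.
Input torque = output torque / R = 359.4 / 9.0458 = 39.731 kgf·cm.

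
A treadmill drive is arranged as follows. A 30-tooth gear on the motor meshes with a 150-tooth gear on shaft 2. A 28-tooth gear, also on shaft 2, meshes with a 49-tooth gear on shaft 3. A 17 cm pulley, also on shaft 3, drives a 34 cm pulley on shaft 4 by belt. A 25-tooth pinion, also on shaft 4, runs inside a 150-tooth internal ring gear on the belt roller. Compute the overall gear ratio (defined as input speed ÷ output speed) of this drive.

Each stage contributes driven/driver: gear mesh 150/30 = 5, gear mesh 49/28 = 1.75, belt 34/17 = 2, internal gear 150/25 = 6.
Overall: 5 × 1.75 × 2 × 6 = 105.

105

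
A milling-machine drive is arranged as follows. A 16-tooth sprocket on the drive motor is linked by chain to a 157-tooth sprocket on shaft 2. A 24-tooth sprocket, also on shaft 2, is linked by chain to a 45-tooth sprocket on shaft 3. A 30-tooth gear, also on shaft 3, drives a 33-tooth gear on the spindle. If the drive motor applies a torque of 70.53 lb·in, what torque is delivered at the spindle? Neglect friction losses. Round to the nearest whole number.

chain 157/16 = 9.8125 → τ = 70.53·9.8125 = 692.08 lb·in
chain 45/24 = 1.875 → τ = 692.08·1.875 = 1297.6 lb·in
gear mesh 33/30 = 1.1 → τ = 1297.6·1.1 = 1427.4 lb·in

1427 lb·in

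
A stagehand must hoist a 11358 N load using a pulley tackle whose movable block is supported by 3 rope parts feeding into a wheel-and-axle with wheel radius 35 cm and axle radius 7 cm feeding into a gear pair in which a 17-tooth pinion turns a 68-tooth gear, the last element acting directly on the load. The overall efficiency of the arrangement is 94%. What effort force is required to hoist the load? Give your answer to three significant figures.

Block-and-tackle MA = number of supporting rope parts = 3.
Wheel-and-axle MA = R/r = 35/7 = 5.
Gear pair MA = 68/17 = 4.
Combined ideal MA = 3 × 5 × 4 = 60.
Actual MA = 60 × 0.94 = 56.4.
Effort = load / actual MA = 11358 / 56.4 = 201.38 N.

201 N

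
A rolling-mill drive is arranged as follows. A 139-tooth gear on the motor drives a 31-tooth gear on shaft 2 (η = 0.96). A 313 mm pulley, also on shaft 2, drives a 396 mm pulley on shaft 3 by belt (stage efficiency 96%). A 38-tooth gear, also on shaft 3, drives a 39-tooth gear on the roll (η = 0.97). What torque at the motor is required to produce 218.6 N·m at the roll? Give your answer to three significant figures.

844 N·m

Overall ratio R = 0.22302 × 1.2652 × 1.0263 = 0.28959; overall efficiency η = 0.96 × 0.96 × 0.97 = 0.8940.
Input torque = output torque / (R × η) = 218.6 / (0.28959 × 0.8940) = 844.42 N·m.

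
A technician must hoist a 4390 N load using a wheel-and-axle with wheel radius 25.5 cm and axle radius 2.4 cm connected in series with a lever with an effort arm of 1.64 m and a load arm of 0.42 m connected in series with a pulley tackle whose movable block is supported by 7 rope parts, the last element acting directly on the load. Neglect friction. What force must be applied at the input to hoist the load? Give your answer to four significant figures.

15.12 N

Wheel-and-axle MA = R/r = 25.5/2.4 = 10.625.
Lever MA = effort arm / load arm = 1.64/0.42 = 3.9048.
Block-and-tackle MA = number of supporting rope parts = 7.
Combined ideal MA = 10.625 × 3.9048 × 7 = 290.42.
Effort = load / MA = 4390 / 290.42 = 15.116 N.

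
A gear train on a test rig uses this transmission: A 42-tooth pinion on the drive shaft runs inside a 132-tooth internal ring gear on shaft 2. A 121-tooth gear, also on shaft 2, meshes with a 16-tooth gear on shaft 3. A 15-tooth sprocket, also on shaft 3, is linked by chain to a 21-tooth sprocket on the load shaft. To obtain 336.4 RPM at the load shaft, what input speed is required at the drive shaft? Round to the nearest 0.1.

195.7 RPM

Overall ratio R = 3.1429 × 0.13223 × 1.4 = 0.58182.
Required input speed = output speed × R = 336.4 × 0.58182 = 195.72 RPM.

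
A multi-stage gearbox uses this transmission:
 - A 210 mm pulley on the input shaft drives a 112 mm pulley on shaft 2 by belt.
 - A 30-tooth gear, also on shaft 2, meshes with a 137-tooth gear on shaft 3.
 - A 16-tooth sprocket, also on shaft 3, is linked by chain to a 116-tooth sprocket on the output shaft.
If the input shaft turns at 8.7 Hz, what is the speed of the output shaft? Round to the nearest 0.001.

0.493 Hz

belt 112/210 = 0.53333 → 8.7/0.53333 = 16.312 Hz
gear mesh 137/30 = 4.5667 → 16.312/4.5667 = 3.5721 Hz
chain 116/16 = 7.25 → 3.5721/7.25 = 0.4927 Hz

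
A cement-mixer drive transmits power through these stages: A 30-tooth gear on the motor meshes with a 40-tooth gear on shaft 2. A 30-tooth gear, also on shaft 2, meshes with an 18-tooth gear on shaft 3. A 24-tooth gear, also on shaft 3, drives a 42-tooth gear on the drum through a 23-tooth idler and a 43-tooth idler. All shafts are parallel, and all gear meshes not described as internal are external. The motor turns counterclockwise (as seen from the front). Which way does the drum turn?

the motor → shaft 2: external mesh, 1 reversal → CW.
shaft 2 → shaft 3: external mesh, 1 reversal → CCW.
shaft 3 → the drum: driver → idler → idler → driven is 3 external meshes, 3 reversals → CW.
5 reversals in total — an odd number — so the drum turns opposite to the motor.

clockwise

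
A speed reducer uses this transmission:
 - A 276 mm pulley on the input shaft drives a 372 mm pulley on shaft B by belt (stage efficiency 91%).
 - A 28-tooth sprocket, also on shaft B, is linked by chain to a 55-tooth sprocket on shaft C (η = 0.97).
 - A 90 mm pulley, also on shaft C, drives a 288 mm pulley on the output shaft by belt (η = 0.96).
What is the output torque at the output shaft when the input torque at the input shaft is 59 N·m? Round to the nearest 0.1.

Belt: ratio = 372/276 = 1.3478; torque at shaft B = 59 × 1.3478 × 0.91 = 72.365 N·m.
Chain: ratio = 55/28 = 1.9643; torque at shaft C = 72.365 × 1.9643 × 0.97 = 137.88 N·m.
Belt: ratio = 288/90 = 3.2; torque at the output shaft = 137.88 × 3.2 × 0.96 = 423.57 N·m.

423.6 N·m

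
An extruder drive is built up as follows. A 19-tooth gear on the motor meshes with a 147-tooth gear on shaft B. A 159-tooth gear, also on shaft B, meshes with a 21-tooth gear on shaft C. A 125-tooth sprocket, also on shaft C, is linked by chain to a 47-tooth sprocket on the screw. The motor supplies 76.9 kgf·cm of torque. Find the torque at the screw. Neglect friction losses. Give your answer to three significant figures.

Gear mesh: ratio = 147/19 = 7.7368; torque at shaft B = 76.9 × 7.7368 = 594.96 kgf·cm.
Gear mesh: ratio = 21/159 = 0.13208; torque at shaft C = 594.96 × 0.13208 = 78.58 kgf·cm.
Chain: ratio = 47/125 = 0.376; torque at the screw = 78.58 × 0.376 = 29.546 kgf·cm.

29.5 kgf·cm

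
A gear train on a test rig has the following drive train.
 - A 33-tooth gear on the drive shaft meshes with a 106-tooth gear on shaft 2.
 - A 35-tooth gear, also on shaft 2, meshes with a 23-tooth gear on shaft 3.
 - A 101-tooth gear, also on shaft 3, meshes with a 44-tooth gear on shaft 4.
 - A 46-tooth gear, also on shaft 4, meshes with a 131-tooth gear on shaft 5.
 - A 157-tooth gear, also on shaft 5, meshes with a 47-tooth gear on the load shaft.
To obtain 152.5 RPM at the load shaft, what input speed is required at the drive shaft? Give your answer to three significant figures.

120 RPM

Overall ratio R = 3.2121 × 0.65714 × 0.43564 × 2.8478 × 0.29936 = 0.78396.
Required input speed = output speed × R = 152.5 × 0.78396 = 119.55 RPM.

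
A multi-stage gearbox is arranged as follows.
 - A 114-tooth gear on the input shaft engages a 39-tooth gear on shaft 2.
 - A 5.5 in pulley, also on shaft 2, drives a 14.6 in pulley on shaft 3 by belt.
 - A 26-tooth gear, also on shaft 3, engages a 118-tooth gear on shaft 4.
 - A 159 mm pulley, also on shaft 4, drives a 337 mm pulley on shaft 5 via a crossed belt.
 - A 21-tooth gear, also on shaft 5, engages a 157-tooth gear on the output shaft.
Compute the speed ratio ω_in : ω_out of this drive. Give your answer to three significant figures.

Each stage contributes driven/driver: gear mesh 39/114 = 0.34211, belt 14.6/5.5 = 2.6545, gear mesh 118/26 = 4.5385, belt 337/159 = 2.1195, gear mesh 157/21 = 7.4762.
Overall: 0.34211 × 2.6545 × 4.5385 × 2.1195 × 7.4762 = 65.309.

65.3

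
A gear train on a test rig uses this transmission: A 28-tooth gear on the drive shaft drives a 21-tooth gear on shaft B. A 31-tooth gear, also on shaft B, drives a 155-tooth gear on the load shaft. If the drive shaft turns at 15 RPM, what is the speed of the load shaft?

4 RPM

gear mesh 21/28 = 0.75 → 15/0.75 = 20 RPM
gear mesh 155/31 = 5 → 20/5 = 4 RPM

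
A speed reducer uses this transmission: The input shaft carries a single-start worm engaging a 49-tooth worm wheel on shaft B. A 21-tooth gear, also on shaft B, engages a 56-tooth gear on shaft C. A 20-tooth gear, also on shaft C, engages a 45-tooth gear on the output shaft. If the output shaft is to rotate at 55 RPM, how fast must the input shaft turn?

Overall ratio R = 49 × 2.6667 × 2.25 = 294.
Required input speed = output speed × R = 55 × 294 = 16170 RPM.

16170 RPM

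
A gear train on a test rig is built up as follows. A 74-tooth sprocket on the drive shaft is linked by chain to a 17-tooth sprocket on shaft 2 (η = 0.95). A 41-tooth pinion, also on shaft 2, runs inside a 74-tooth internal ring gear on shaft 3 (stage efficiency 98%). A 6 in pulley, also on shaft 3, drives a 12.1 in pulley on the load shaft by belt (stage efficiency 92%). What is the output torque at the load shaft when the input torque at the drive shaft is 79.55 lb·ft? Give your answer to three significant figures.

57.0 lb·ft

After the chain (17/74): 79.55 × 0.22973 × 0.95 = 17.361 lb·ft
After the internal gear (74/41): 17.361 × 1.8049 × 0.98 = 30.708 lb·ft
After the belt (12.1/6): 30.708 × 2.0167 × 0.92 = 56.974 lb·ft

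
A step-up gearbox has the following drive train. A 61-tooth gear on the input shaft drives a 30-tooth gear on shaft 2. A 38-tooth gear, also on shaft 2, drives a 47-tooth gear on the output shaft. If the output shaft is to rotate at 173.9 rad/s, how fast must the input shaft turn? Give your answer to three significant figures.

106 rad/s

Overall ratio R = 0.4918 × 1.2368 = 0.60828.
Required input speed = output speed × R = 173.9 × 0.60828 = 105.78 rad/s.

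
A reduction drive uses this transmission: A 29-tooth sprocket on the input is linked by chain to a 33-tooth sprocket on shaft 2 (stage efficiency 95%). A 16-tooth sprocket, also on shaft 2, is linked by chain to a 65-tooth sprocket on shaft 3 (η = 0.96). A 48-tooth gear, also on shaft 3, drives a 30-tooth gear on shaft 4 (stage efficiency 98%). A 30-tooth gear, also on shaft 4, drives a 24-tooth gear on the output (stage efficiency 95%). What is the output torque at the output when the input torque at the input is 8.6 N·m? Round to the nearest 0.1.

16.9 N·m

Chain: ratio = 33/29 = 1.1379; torque at shaft 2 = 8.6 × 1.1379 × 0.95 = 9.2969 N·m.
Chain: ratio = 65/16 = 4.0625; torque at shaft 3 = 9.2969 × 4.0625 × 0.96 = 36.258 N·m.
Gear mesh: ratio = 30/48 = 0.625; torque at shaft 4 = 36.258 × 0.625 × 0.98 = 22.208 N·m.
Gear mesh: ratio = 24/30 = 0.8; torque at the output = 22.208 × 0.8 × 0.95 = 16.878 N·m.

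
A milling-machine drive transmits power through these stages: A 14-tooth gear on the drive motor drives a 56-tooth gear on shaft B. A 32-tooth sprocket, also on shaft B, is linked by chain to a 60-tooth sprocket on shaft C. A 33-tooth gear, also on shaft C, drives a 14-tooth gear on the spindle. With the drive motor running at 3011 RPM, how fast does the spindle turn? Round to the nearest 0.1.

gear mesh 56/14 = 4 → 3011/4 = 752.75 RPM
chain 60/32 = 1.875 → 752.75/1.875 = 401.47 RPM
gear mesh 14/33 = 0.42424 → 401.47/0.42424 = 946.31 RPM

946.3 RPM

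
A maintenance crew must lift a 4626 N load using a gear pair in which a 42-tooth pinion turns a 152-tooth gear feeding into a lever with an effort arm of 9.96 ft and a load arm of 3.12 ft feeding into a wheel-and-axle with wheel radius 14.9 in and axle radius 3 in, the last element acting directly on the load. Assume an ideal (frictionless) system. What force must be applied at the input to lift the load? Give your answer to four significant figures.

Gear pair MA = 152/42 = 3.619.
Lever MA = effort arm / load arm = 9.96/3.12 = 3.1923.
Wheel-and-axle MA = R/r = 14.9/3 = 4.9667.
Combined ideal MA = 3.619 × 3.1923 × 4.9667 = 57.38.
Effort = load / MA = 4626 / 57.38 = 80.62 N.

80.62 N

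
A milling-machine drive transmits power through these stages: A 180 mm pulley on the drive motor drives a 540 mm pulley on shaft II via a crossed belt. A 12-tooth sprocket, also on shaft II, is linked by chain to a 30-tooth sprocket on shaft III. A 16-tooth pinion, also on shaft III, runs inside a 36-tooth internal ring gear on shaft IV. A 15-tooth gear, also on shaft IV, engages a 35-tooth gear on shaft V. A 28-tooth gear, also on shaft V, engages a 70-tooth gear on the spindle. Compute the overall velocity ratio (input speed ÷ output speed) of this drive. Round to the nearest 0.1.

Each stage contributes driven/driver: belt 540/180 = 3, chain 30/12 = 2.5, internal gear 36/16 = 2.25, gear mesh 35/15 = 2.3333, gear mesh 70/28 = 2.5.
Overall: 3 × 2.5 × 2.25 × 2.3333 × 2.5 = 98.438.

98.4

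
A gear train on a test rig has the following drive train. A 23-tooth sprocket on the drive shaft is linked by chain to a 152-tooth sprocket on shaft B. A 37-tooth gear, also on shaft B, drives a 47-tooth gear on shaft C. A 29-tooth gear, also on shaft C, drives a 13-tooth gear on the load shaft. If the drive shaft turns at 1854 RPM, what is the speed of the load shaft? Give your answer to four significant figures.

chain 152/23 = 6.6087 → 1854/6.6087 = 280.54 RPM
gear mesh 47/37 = 1.2703 → 280.54/1.2703 = 220.85 RPM
gear mesh 13/29 = 0.44828 → 220.85/0.44828 = 492.67 RPM

492.7 RPM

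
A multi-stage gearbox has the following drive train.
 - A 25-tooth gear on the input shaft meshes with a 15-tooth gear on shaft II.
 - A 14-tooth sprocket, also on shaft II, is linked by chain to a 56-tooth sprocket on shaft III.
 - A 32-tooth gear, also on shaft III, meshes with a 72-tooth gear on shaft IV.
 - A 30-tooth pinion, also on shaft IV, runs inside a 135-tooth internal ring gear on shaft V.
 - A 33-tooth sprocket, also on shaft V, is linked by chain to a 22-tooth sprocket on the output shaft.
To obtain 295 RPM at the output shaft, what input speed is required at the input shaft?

4779 RPM

Overall ratio R = 0.6 × 4 × 2.25 × 4.5 × 0.66667 = 16.2.
Required input speed = output speed × R = 295 × 16.2 = 4779 RPM.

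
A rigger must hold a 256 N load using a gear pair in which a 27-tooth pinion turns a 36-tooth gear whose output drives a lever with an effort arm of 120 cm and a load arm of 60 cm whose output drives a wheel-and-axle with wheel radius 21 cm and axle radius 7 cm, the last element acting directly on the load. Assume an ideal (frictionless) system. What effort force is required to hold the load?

32 N

Gear pair MA = 36/27 = 1.3333.
Lever MA = effort arm / load arm = 120/60 = 2.
Wheel-and-axle MA = R/r = 21/7 = 3.
Combined ideal MA = 1.3333 × 2 × 3 = 8.
Effort = load / MA = 256 / 8 = 32 N.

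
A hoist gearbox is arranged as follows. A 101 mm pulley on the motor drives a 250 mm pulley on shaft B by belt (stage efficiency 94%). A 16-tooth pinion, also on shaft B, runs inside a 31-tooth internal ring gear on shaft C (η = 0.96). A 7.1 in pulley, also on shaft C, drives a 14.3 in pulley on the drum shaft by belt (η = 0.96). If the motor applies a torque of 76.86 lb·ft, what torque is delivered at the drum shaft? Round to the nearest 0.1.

Belt: ratio = 250/101 = 2.4752; torque at shaft B = 76.86 × 2.4752 × 0.94 = 178.83 lb·ft.
Internal gear: ratio = 31/16 = 1.9375; torque at shaft C = 178.83 × 1.9375 × 0.96 = 332.63 lb·ft.
Belt: ratio = 14.3/7.1 = 2.0141; torque at the drum shaft = 332.63 × 2.0141 × 0.96 = 643.14 lb·ft.

643.1 lb·ft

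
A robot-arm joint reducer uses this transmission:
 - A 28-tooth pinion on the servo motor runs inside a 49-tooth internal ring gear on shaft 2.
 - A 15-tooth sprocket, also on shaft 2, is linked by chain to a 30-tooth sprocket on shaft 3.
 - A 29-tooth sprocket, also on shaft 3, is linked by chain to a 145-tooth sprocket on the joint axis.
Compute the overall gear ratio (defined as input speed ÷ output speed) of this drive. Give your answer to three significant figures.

17.5

Each stage contributes driven/driver: internal gear 49/28 = 1.75, chain 30/15 = 2, chain 145/29 = 5.
Overall: 1.75 × 2 × 5 = 17.5.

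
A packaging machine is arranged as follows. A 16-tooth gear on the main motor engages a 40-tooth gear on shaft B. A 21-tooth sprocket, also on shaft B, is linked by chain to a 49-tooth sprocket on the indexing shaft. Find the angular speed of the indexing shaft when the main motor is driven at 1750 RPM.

the main motor → shaft B (gear mesh, 40/16): 1750 ÷ 2.5 = 700 RPM
shaft B → the indexing shaft (chain, 49/21): 700 ÷ 2.3333 = 300 RPM

300 RPM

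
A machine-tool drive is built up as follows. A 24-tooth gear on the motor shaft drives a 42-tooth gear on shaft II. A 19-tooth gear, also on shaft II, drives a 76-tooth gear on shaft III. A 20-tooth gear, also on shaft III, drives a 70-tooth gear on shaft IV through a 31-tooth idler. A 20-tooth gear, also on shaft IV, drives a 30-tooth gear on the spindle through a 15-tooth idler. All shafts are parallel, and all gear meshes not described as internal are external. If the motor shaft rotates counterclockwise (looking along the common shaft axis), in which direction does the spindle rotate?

the motor shaft → shaft II: external mesh, 1 reversal → CW.
shaft II → shaft III: external mesh, 1 reversal → CCW.
shaft III → shaft IV: driver → idler → driven is 2 external meshes, 2 reversals → CCW.
shaft IV → the spindle: driver → idler → driven is 2 external meshes, 2 reversals → CCW.
6 reversals in total — an even number — so the spindle turns the same way as the motor shaft.

counterclockwise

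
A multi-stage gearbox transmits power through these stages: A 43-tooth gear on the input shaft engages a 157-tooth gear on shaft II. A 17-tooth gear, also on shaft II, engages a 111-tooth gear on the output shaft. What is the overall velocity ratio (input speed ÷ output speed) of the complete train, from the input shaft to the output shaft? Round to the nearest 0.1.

23.8

Each stage contributes driven/driver: gear mesh 157/43 = 3.6512, gear mesh 111/17 = 6.5294.
Overall: 3.6512 × 6.5294 = 23.84.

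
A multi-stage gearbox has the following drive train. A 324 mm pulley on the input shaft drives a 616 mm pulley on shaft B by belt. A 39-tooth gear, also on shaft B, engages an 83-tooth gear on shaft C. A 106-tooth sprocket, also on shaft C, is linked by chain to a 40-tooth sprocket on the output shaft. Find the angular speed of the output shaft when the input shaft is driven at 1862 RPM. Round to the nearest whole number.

belt 616/324 = 1.9012 → 1862/1.9012 = 979.36 RPM
gear mesh 83/39 = 2.1282 → 979.36/2.1282 = 460.18 RPM
chain 40/106 = 0.37736 → 460.18/0.37736 = 1219.5 RPM

1219 RPM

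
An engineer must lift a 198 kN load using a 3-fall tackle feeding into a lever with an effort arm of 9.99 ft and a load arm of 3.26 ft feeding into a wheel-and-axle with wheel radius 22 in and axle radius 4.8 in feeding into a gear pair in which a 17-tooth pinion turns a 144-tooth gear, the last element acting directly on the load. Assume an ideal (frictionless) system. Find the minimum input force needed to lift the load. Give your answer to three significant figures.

0.555 kN

Block-and-tackle MA = number of supporting rope parts = 3.
Lever MA = effort arm / load arm = 9.99/3.26 = 3.0644.
Wheel-and-axle MA = R/r = 22/4.8 = 4.5833.
Gear pair MA = 144/17 = 8.4706.
Combined ideal MA = 3 × 3.0644 × 4.5833 × 8.4706 = 356.91.
Effort = load / MA = 198 / 356.91 = 0.55475 kN.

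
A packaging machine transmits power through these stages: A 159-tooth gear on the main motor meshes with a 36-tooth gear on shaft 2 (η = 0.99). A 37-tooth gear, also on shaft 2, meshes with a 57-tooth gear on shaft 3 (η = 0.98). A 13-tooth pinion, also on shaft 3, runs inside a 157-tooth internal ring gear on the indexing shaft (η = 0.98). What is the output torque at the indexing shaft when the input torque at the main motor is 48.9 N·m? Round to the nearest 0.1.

Gear mesh: ratio = 36/159 = 0.22642; torque at shaft 2 = 48.9 × 0.22642 × 0.99 = 10.961 N·m.
Gear mesh: ratio = 57/37 = 1.5405; torque at shaft 3 = 10.961 × 1.5405 × 0.98 = 16.548 N·m.
Internal gear: ratio = 157/13 = 12.077; torque at the indexing shaft = 16.548 × 12.077 × 0.98 = 195.85 N·m.

195.9 N·m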